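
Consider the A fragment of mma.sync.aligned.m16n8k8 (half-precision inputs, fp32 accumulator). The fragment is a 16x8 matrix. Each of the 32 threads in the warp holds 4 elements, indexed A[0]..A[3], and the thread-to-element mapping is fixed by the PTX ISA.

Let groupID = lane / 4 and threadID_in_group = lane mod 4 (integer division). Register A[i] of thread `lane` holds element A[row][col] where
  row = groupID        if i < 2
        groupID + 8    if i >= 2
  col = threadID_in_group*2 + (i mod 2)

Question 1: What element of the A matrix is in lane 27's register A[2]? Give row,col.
14,6

27: G=6,T=3
[2] (6+8,3*2+0) = (14,6)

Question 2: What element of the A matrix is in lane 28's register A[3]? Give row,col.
15,1

lane 28: grp=7 (28/4), tig=0 (28%4)
i=3: r=7+8=15, c=0*2+1=1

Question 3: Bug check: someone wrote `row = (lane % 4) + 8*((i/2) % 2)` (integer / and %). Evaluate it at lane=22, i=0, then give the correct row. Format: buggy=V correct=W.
`(lane % 4) + 8*((i/2) % 2)`[22,0]⇒2
lane 22⇒22/4=5, 22 mod 4=2
i=0  r:5+0⇒5  c:2·2+0⇒4
row: 2 vs 5

buggy=2 correct=5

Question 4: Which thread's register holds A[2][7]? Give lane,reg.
11,1

r: 2->gid=2,r8=0  c: 7->tid=3,i&1=1
L=2*4+3=11  i=0*2+1=1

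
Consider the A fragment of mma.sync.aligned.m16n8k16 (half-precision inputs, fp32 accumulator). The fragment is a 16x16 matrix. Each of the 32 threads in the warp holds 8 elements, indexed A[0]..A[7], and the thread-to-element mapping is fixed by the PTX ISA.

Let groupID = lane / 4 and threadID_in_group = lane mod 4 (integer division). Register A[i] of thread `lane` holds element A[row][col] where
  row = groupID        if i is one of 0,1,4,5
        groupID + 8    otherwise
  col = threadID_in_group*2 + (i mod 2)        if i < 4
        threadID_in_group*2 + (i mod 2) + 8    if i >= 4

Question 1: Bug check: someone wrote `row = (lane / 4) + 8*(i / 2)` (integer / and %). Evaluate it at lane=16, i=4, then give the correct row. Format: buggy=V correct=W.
buggy=20 correct=4

`(lane / 4) + 8*(i / 2)`[16,4]=>20
lane 16=>16/4=4, 16 mod 4=0
i=4  r:4+0=>4  c:2·0+0+8=>8
row: 20 vs 4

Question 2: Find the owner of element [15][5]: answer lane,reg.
r=15→G=7,rhi=1  c=5→chi=0,T=2,p=1
L=7*4+2=30  i=0*4+1*2+1=3

30,3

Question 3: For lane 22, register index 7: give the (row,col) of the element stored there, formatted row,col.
13,13

L=22=>grp=22>>2=5, tig=22&3=2
[7]=>row 5+8=13  col 2·2+1+8=13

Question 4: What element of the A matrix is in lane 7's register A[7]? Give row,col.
9,15

L=7⇒gr=7>>2=1, th=7&3=3
[7]⇒row 1+8=9  col 3·2+1+8=15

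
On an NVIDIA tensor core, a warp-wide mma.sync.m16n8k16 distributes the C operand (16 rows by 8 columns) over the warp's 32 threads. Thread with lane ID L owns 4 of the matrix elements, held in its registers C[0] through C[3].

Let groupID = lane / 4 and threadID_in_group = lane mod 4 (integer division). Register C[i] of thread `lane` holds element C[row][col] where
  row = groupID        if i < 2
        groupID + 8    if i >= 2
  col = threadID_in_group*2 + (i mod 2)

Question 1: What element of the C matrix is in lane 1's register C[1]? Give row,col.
0,3

lane 1=>1/4=0, 1 mod 4=1
i=1  r:0+0=>0  c:2·1+1=>3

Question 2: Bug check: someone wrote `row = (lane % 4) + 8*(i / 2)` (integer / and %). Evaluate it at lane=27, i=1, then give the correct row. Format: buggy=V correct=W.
`(lane % 4) + 8*(i / 2)`[27,1]⇒3
L=27⇒gr=27>>2=6, th=27&3=3
[1]⇒row 6+0=6  col 3·2+1=7
row: 3 vs 6

buggy=3 correct=6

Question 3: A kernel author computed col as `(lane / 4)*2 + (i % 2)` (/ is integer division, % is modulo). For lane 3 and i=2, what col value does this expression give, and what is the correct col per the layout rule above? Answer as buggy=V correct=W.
buggy=0 correct=6

`(lane / 4)*2 + (i % 2)`[3,2]->0
3: g=0,t=3
[2] (0+8,3*2+0) = (8,6)
col: 0 vs 6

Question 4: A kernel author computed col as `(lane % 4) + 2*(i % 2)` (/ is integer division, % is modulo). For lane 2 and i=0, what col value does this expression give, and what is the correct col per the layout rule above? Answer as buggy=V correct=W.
`(lane % 4) + 2*(i % 2)`[2,0]=>2
lane 2=>2/4=0, 2 mod 4=2
i=0  r:0+0=>0  c:2·2+0=>4
col: 2 vs 4

buggy=2 correct=4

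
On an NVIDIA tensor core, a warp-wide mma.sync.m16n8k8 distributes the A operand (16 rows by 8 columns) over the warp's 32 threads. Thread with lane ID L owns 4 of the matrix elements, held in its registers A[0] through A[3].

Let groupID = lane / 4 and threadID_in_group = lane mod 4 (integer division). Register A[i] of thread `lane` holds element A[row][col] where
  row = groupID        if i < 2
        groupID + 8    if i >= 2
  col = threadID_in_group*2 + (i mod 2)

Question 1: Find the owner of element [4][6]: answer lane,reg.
19,0

r=4->g=4,rb=0  c=6->t=3,b0=0
L=4*4+3=19  i=0*2+0=0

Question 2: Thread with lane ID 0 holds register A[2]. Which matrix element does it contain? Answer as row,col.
L=0=>grp=0>>2=0, tig=0&3=0
[2]=>row 0+8=8  col 0·2+0=0

8,0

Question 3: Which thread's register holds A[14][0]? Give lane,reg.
r=14->g=6,rb=1  c=0->t=0,b0=0
L=6*4+0=24  i=1*2+0=2

24,2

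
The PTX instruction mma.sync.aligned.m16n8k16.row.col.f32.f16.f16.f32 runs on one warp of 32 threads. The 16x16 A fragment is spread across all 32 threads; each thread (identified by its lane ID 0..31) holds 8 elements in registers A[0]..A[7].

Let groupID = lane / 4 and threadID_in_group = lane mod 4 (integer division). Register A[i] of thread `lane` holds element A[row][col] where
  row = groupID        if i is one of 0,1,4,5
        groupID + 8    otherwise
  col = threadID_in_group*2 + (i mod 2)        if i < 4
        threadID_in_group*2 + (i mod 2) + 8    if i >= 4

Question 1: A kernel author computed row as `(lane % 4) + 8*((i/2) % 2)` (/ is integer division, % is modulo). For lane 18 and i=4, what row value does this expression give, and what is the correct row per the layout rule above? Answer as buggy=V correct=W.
buggy=2 correct=4

`(lane % 4) + 8*((i/2) % 2)`[18,4]⇒2
18: gr=4,th=2
[4] (4+0,2*2+0+8) = (4,12)
row: 2 vs 4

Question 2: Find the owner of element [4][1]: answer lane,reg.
16,1

r: 4->gid=4,r8=0  c: 1->c8=0,tid=0,i&1=1
L=4*4+0=16  i=0*4+0*2+1=1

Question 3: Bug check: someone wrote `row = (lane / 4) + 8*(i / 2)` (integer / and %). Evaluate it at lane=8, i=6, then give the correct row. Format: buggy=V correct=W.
`(lane / 4) + 8*(i / 2)`[8,6]->26
8: gid=2,tid=0
[6] (2+8,0*2+0+8) = (10,8)
row: 26 vs 10

buggy=26 correct=10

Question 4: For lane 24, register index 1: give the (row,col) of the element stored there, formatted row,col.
lane 24: gid=6 (24/4), tid=0 (24%4)
i=1: r=6+0=6, c=0*2+1+0=1

6,1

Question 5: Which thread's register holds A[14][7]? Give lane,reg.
r: 14->gid=6,r8=1  c: 7->c8=0,tid=3,i&1=1
L=6*4+3=27  i=0*4+1*2+1=3

27,3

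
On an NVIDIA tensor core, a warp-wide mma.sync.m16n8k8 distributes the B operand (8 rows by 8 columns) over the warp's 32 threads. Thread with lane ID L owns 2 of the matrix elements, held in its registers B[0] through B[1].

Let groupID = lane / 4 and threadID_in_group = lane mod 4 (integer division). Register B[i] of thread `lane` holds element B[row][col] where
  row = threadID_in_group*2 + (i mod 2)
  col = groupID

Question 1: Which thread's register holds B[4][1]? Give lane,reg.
6,0

c: 1->gid=1  r: 4->tid=2,i&1=0
L=1*4+2=6  i=0=0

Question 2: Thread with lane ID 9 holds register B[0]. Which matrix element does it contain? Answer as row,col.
lane 9: G=2 (9/4), T=1 (9%4)
i=0: r=1*2+0=2, c=G=2

2,2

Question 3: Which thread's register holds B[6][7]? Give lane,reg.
31,0

c=7⇒gr=7  r=6⇒th=3,odd=0
L=7*4+3=31  i=0=0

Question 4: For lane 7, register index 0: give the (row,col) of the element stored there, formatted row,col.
6,1

lane 7: grp=1 (7/4), tig=3 (7%4)
i=0: r=3*2+0=6, c=grp=1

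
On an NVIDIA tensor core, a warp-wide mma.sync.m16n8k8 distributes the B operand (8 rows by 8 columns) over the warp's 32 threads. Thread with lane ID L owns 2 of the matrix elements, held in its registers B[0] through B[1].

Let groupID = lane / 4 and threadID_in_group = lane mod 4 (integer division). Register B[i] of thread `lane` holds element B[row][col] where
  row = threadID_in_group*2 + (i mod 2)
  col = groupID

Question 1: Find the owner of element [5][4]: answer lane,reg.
c=4→G=4  r=5→T=2,p=1
L=4*4+2=18  i=1=1

18,1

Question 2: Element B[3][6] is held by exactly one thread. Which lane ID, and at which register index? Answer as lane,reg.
25,1

c=6→G=6  r=3→T=1,p=1
L=6*4+1=25  i=1=1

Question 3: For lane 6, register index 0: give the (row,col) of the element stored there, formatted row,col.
4,1

6: grp=1,tig=2
[0] (2*2+0,1) = (4,1)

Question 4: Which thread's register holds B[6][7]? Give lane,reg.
c=7->g=7  r=6->t=3,b0=0
L=7*4+3=31  i=0=0

31,0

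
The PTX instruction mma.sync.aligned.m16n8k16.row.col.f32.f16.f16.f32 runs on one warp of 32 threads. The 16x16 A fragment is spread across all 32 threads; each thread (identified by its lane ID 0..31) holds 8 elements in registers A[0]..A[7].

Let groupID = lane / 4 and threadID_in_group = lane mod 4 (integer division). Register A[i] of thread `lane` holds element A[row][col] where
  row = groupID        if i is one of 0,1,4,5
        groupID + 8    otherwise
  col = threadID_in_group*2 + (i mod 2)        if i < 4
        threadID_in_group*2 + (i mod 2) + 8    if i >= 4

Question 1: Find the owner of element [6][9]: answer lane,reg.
24,5

r=6->g=6,rb=0  c=9->cb=1,t=0,b0=1
L=6*4+0=24  i=1*4+0*2+1=5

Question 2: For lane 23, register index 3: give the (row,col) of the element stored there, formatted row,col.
L=23=>grp=23>>2=5, tig=23&3=3
[3]=>row 5+8=13  col 3·2+1+0=7

13,7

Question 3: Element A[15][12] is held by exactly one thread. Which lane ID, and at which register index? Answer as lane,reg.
r=15⇒gr=7,Rb=1  c=12⇒Cb=1,th=2,odd=0
L=7*4+2=30  i=1*4+1*2+0=6

30,6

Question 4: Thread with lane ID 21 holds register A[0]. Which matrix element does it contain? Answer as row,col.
5,2

21: grp=5,tig=1
[0] (5+0,1*2+0+0) = (5,2)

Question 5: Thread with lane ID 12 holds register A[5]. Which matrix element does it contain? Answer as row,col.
12: grp=3,tig=0
[5] (3+0,0*2+1+8) = (3,9)

3,9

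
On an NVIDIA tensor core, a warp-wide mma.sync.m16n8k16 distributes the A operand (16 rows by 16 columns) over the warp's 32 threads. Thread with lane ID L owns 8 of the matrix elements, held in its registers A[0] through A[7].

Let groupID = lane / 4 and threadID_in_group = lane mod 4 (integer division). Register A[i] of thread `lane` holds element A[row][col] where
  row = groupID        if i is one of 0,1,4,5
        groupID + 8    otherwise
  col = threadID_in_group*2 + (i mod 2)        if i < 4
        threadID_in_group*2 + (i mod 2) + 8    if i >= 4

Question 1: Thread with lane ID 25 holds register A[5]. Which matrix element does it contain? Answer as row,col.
6,11

25: g=6,t=1
[5] (6+0,1*2+1+8) = (6,11)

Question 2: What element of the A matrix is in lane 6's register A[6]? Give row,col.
9,12

6: grp=1,tig=2
[6] (1+8,2*2+0+8) = (9,12)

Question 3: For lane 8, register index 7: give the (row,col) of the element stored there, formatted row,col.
10,9

lane 8: gid=2 (8/4), tid=0 (8%4)
i=7: r=2+8=10, c=0*2+1+8=9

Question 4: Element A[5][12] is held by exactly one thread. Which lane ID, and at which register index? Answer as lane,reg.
r:5=>grp=5,rB=0  c:12=>cB=1,tig=2,lo=0
L=5*4+2=22  i=1*4+0*2+0=4

22,4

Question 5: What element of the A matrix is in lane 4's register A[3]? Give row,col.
9,1

4: gid=1,tid=0
[3] (1+8,0*2+1+0) = (9,1)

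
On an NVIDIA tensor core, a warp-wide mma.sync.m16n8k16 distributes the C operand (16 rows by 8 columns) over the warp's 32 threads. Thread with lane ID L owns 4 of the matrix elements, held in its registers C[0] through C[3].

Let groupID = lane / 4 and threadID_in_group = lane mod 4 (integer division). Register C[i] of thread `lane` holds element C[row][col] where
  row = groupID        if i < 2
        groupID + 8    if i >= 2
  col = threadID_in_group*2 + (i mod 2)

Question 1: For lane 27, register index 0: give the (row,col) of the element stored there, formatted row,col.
L=27=>grp=27>>2=6, tig=27&3=3
[0]=>row 6+0=6  col 3·2+0=6

6,6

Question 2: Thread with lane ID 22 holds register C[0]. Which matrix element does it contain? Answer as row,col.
lane 22⇒22/4=5, 22 mod 4=2
i=0  r:5+0⇒5  c:2·2+0⇒4

5,4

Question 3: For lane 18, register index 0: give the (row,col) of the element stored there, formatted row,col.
4,4

lane 18: g=4 (18/4), t=2 (18%4)
i=0: r=4+0=4, c=2*2+0=4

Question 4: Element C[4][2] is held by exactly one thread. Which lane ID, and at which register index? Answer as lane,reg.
17,0

r=4→G=4,rhi=0  c=2→T=1,p=0
L=4*4+1=17  i=0*2+0=0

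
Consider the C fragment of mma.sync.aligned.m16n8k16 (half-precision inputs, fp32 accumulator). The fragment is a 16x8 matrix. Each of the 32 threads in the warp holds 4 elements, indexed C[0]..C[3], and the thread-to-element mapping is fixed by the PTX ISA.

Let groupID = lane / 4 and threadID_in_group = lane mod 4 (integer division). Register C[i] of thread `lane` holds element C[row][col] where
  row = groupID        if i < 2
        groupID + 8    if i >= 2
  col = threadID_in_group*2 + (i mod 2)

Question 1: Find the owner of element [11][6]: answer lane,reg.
15,2

r=11⇒gr=3,Rb=1  c=6⇒th=3,odd=0
L=3*4+3=15  i=1*2+0=2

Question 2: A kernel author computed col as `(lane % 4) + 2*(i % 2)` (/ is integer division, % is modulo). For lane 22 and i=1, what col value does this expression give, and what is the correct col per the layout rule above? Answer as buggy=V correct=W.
buggy=4 correct=5

`(lane % 4) + 2*(i % 2)`[22,1]->4
22: gid=5,tid=2
[1] (5+0,2*2+1) = (5,5)
col: 4 vs 5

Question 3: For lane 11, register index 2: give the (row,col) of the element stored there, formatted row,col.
10,6

L=11->g=11>>2=2, t=11&3=3
[2]->row 2+8=10  col 3·2+0=6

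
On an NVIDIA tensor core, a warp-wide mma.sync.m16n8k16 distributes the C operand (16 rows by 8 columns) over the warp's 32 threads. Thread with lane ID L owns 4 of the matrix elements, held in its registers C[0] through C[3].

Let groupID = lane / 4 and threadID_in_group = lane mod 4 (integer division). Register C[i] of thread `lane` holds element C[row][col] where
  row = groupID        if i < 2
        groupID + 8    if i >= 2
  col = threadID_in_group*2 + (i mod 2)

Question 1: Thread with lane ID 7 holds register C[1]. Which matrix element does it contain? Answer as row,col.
1,7

7: g=1,t=3
[1] (1+0,3*2+1) = (1,7)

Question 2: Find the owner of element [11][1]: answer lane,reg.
12,3

r=11⇒gr=3,Rb=1  c=1⇒th=0,odd=1
L=3*4+0=12  i=1*2+1=3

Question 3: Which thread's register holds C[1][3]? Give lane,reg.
5,1

r=1→G=1,rhi=0  c=3→T=1,p=1
L=1*4+1=5  i=0*2+1=1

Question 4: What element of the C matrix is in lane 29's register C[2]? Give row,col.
15,2

29: gr=7,th=1
[2] (7+8,1*2+0) = (15,2)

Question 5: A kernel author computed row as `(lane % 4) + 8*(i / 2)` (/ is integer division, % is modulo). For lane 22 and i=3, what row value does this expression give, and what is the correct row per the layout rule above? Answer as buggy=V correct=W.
`(lane % 4) + 8*(i / 2)`[22,3]->10
lane 22->22/4=5, 22 mod 4=2
i=3  r:5+8->13  c:2·2+1->5
row: 10 vs 13

buggy=10 correct=13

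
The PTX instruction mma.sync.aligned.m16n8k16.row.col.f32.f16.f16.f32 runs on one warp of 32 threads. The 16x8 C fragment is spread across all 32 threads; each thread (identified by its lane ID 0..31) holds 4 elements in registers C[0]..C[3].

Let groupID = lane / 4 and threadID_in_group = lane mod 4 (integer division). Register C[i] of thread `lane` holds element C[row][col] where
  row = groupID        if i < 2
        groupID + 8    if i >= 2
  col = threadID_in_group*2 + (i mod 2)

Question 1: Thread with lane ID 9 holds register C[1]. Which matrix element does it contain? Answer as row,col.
2,3

9: G=2,T=1
[1] (2+0,1*2+1) = (2,3)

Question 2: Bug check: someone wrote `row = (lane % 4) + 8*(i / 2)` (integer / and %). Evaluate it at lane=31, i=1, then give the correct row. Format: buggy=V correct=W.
`(lane % 4) + 8*(i / 2)`[31,1]=>3
lane 31=>31/4=7, 31 mod 4=3
i=1  r:7+0=>7  c:2·3+1=>7
row: 3 vs 7

buggy=3 correct=7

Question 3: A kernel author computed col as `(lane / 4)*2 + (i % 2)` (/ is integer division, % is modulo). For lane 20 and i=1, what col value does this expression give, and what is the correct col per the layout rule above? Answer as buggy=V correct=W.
buggy=11 correct=1

`(lane / 4)*2 + (i % 2)`[20,1]⇒11
20: gr=5,th=0
[1] (5+0,0*2+1) = (5,1)
col: 11 vs 1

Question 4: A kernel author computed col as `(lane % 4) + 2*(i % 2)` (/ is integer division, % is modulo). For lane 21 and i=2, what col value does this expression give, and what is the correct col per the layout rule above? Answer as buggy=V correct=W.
`(lane % 4) + 2*(i % 2)`[21,2]->1
21: gid=5,tid=1
[2] (5+8,1*2+0) = (13,2)
col: 1 vs 2

buggy=1 correct=2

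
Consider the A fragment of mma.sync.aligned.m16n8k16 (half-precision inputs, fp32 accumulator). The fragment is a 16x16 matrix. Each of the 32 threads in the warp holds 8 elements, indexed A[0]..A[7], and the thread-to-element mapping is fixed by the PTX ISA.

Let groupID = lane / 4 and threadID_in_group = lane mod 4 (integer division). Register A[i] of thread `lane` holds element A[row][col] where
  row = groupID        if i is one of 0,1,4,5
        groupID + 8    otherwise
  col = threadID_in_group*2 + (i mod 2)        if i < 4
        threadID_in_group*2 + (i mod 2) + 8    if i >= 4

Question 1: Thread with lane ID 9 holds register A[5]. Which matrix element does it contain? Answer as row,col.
lane 9: G=2 (9/4), T=1 (9%4)
i=5: r=2+0=2, c=1*2+1+8=11

2,11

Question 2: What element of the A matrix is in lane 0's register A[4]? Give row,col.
0,8

lane 0: gid=0 (0/4), tid=0 (0%4)
i=4: r=0+0=0, c=0*2+0+8=8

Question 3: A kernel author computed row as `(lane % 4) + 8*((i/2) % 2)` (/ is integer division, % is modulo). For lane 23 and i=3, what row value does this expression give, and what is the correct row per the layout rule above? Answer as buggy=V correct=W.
`(lane % 4) + 8*((i/2) % 2)`[23,3]→11
lane 23→23/4=5, 23 mod 4=3
i=3  r:5+8→13  c:2·3+1+0→7
row: 11 vs 13

buggy=11 correct=13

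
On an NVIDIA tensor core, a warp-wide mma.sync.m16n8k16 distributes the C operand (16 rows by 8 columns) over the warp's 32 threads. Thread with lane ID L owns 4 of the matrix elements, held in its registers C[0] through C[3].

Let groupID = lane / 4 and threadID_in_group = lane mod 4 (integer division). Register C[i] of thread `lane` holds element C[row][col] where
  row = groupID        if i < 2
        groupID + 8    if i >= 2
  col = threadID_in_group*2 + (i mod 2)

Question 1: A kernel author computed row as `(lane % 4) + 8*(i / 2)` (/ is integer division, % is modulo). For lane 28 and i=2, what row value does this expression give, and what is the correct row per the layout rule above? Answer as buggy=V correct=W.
buggy=8 correct=15

`(lane % 4) + 8*(i / 2)`[28,2]=>8
lane 28=>28/4=7, 28 mod 4=0
i=2  r:7+8=>15  c:2·0+0=>0
row: 8 vs 15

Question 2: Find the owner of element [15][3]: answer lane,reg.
29,3

r=15->g=7,rb=1  c=3->t=1,b0=1
L=7*4+1=29  i=1*2+1=3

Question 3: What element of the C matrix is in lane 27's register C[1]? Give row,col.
lane 27→27/4=6, 27 mod 4=3
i=1  r:6+0→6  c:2·3+1→7

6,7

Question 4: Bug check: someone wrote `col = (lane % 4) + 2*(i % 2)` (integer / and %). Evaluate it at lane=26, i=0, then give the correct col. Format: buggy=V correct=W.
buggy=2 correct=4

`(lane % 4) + 2*(i % 2)`[26,0]⇒2
26: gr=6,th=2
[0] (6+0,2*2+0) = (6,4)
col: 2 vs 4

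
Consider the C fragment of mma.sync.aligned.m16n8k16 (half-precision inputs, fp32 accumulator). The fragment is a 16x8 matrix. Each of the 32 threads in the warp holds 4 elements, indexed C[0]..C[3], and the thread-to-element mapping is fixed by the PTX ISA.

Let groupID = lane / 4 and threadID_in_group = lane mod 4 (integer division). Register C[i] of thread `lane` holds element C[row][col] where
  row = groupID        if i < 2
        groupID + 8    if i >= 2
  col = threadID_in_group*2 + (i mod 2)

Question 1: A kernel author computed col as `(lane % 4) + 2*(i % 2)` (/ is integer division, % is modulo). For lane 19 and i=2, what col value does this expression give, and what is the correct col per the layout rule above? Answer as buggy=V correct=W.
`(lane % 4) + 2*(i % 2)`[19,2]=>3
L=19=>grp=19>>2=4, tig=19&3=3
[2]=>row 4+8=12  col 3·2+0=6
col: 3 vs 6

buggy=3 correct=6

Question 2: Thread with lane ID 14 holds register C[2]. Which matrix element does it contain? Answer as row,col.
11,4

14: G=3,T=2
[2] (3+8,2*2+0) = (11,4)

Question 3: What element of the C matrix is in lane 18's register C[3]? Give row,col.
12,5

lane 18: G=4 (18/4), T=2 (18%4)
i=3: r=4+8=12, c=2*2+1=5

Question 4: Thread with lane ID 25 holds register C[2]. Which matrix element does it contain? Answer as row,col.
14,2

lane 25: grp=6 (25/4), tig=1 (25%4)
i=2: r=6+8=14, c=1*2+0=2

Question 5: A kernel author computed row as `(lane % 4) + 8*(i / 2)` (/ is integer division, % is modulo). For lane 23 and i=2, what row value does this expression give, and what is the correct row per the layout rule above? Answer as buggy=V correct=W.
`(lane % 4) + 8*(i / 2)`[23,2]->11
lane 23: g=5 (23/4), t=3 (23%4)
i=2: r=5+8=13, c=3*2+0=6
row: 11 vs 13

buggy=11 correct=13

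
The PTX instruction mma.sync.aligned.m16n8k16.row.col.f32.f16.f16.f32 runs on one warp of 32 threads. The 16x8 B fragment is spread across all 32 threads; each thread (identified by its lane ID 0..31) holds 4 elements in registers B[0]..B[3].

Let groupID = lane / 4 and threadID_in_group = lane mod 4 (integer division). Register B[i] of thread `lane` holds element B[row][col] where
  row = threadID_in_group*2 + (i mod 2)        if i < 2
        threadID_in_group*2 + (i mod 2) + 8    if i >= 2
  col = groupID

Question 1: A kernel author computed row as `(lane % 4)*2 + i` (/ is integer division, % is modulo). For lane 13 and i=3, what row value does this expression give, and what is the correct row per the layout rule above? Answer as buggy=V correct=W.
`(lane % 4)*2 + i`[13,3]=>5
lane 13: grp=3 (13/4), tig=1 (13%4)
i=3: r=1*2+1+8=11, c=grp=3
row: 5 vs 11

buggy=5 correct=11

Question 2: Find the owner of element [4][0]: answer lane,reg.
c=0->g=0  r=4->rb=0,t=2,b0=0
L=0*4+2=2  i=0*2+0=0

2,0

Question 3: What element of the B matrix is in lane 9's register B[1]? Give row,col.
3,2

9: gr=2,th=1
[1] (1*2+1+0,2) = (3,2)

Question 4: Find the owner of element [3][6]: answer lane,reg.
c:6=>grp=6  r:3=>rB=0,tig=1,lo=1
L=6*4+1=25  i=0*2+1=1

25,1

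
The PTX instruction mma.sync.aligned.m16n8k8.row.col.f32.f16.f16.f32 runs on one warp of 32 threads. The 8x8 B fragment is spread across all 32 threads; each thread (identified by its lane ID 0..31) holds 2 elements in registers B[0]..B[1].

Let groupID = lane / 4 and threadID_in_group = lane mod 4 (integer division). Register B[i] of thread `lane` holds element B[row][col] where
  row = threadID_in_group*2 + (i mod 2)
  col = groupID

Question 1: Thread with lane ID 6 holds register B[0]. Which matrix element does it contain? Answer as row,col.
L=6->gid=6>>2=1, tid=6&3=2
[0]->row 2·2+0=4  col gid=1

4,1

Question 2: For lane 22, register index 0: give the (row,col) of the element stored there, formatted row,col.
L=22⇒gr=22>>2=5, th=22&3=2
[0]⇒row 2·2+0=4  col gr=5

4,5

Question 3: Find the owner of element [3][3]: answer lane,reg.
c=3⇒gr=3  r=3⇒th=1,odd=1
L=3*4+1=13  i=1=1

13,1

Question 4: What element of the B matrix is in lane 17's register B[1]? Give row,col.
L=17->g=17>>2=4, t=17&3=1
[1]->row 1·2+1=3  col g=4

3,4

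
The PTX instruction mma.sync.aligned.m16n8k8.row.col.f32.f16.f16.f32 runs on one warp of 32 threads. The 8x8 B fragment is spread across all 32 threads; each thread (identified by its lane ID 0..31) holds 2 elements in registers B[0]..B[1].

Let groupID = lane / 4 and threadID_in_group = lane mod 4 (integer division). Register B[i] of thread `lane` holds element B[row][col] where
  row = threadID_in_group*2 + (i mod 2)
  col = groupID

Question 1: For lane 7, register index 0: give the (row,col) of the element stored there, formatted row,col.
6,1

7: grp=1,tig=3
[0] (3*2+0,1) = (6,1)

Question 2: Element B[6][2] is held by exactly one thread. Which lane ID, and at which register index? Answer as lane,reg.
11,0

c:2=>grp=2  r:6=>tig=3,lo=0
L=2*4+3=11  i=0=0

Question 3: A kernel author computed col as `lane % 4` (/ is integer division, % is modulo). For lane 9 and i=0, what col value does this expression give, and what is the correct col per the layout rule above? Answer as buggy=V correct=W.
buggy=1 correct=2

`lane % 4`[9,0]->1
9: g=2,t=1
[0] (1*2+0,2) = (2,2)
col: 1 vs 2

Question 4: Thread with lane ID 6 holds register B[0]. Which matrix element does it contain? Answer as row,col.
lane 6=>6/4=1, 6 mod 4=2
i=0  r:2·2+0=>4  c:1

4,1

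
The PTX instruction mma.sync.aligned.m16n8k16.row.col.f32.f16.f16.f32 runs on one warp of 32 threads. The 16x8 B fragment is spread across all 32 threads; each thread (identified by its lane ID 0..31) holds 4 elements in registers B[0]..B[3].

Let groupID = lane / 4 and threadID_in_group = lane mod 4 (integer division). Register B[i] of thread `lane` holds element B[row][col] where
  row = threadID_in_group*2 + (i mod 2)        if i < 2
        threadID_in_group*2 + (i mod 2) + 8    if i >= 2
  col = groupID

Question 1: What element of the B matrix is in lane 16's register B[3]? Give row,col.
lane 16: grp=4 (16/4), tig=0 (16%4)
i=3: r=0*2+1+8=9, c=grp=4

9,4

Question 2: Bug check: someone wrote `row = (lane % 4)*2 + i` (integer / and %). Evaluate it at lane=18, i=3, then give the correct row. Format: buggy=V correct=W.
buggy=7 correct=13

`(lane % 4)*2 + i`[18,3]->7
lane 18: g=4 (18/4), t=2 (18%4)
i=3: r=2*2+1+8=13, c=g=4
row: 7 vs 13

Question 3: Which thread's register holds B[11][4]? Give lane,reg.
c: 4->gid=4  r: 11->r8=1,tid=1,i&1=1
L=4*4+1=17  i=1*2+1=3

17,3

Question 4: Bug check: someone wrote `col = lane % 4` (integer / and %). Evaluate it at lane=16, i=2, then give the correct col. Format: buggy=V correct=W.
buggy=0 correct=4

`lane % 4`[16,2]=>0
lane 16: grp=4 (16/4), tig=0 (16%4)
i=2: r=0*2+0+8=8, c=grp=4
col: 0 vs 4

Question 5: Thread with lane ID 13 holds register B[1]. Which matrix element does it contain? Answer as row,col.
13: g=3,t=1
[1] (1*2+1+0,3) = (3,3)

3,3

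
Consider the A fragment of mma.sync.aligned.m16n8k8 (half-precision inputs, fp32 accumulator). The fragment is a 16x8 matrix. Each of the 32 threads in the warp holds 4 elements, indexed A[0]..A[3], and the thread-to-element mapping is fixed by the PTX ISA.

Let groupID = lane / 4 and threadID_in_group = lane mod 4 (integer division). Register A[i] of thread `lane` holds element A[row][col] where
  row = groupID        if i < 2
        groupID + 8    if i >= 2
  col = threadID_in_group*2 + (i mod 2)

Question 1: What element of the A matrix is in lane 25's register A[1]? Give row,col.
6,3

lane 25: gid=6 (25/4), tid=1 (25%4)
i=1: r=6+0=6, c=1*2+1=3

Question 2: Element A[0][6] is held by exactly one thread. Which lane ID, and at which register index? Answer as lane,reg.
3,0

r=0→G=0,rhi=0  c=6→T=3,p=0
L=0*4+3=3  i=0*2+0=0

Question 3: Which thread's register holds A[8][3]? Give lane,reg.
1,3

r: 8->gid=0,r8=1  c: 3->tid=1,i&1=1
L=0*4+1=1  i=1*2+1=3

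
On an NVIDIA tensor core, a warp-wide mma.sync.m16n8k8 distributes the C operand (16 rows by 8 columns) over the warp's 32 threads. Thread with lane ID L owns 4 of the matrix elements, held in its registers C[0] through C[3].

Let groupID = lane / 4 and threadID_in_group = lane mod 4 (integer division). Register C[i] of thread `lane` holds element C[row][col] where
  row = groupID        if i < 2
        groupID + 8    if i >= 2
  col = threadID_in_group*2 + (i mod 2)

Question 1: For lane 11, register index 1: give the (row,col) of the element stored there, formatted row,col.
2,7

lane 11: gid=2 (11/4), tid=3 (11%4)
i=1: r=2+0=2, c=3*2+1=7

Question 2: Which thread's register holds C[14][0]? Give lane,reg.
24,2

r=14→G=6,rhi=1  c=0→T=0,p=0
L=6*4+0=24  i=1*2+0=2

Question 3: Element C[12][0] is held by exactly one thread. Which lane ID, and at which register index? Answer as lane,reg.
16,2

r:12=>grp=4,rB=1  c:0=>tig=0,lo=0
L=4*4+0=16  i=1*2+0=2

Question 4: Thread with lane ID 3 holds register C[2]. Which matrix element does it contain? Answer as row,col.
8,6

lane 3: gr=0 (3/4), th=3 (3%4)
i=2: r=0+8=8, c=3*2+0=6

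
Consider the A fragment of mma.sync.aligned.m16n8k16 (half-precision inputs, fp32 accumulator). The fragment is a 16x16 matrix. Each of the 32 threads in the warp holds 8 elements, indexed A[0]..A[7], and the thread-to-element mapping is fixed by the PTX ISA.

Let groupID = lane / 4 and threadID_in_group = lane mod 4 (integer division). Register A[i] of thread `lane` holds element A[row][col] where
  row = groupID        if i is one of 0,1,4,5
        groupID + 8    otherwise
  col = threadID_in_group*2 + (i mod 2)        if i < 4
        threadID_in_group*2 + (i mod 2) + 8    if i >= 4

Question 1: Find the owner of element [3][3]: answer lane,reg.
13,1

r=3⇒gr=3,Rb=0  c=3⇒Cb=0,th=1,odd=1
L=3*4+1=13  i=0*4+0*2+1=1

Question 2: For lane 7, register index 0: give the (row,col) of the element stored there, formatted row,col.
lane 7→7/4=1, 7 mod 4=3
i=0  r:1+0→1  c:2·3+0+0→6

1,6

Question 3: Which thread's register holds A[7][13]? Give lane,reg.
r=7->g=7,rb=0  c=13->cb=1,t=2,b0=1
L=7*4+2=30  i=1*4+0*2+1=5

30,5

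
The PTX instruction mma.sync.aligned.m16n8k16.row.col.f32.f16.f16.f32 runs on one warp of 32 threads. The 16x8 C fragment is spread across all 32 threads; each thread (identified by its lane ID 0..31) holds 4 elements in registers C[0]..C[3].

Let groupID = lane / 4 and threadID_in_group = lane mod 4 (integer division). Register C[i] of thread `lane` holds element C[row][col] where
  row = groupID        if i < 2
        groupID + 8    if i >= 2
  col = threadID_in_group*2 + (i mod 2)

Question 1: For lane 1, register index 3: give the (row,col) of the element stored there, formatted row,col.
8,3

lane 1: G=0 (1/4), T=1 (1%4)
i=3: r=0+8=8, c=1*2+1=3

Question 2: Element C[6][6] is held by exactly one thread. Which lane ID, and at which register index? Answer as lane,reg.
27,0

r=6→G=6,rhi=0  c=6→T=3,p=0
L=6*4+3=27  i=0*2+0=0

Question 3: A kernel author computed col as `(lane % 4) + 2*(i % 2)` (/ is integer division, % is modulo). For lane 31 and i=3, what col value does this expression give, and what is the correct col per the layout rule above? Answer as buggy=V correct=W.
buggy=5 correct=7

`(lane % 4) + 2*(i % 2)`[31,3]→5
lane 31: G=7 (31/4), T=3 (31%4)
i=3: r=7+8=15, c=3*2+1=7
col: 5 vs 7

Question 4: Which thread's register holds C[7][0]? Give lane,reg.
28,0

r: 7->gid=7,r8=0  c: 0->tid=0,i&1=0
L=7*4+0=28  i=0*2+0=0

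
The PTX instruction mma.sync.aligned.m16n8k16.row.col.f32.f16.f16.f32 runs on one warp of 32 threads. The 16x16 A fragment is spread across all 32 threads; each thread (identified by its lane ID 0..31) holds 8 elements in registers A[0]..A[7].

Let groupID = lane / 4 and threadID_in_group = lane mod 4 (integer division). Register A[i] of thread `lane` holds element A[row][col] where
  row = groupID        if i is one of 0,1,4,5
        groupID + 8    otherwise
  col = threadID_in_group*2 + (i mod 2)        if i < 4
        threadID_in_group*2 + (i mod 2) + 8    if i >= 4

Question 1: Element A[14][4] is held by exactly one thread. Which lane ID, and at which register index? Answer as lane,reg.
r=14⇒gr=6,Rb=1  c=4⇒Cb=0,th=2,odd=0
L=6*4+2=26  i=0*4+1*2+0=2

26,2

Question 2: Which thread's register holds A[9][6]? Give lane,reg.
r: 9->gid=1,r8=1  c: 6->c8=0,tid=3,i&1=0
L=1*4+3=7  i=0*4+1*2+0=2

7,2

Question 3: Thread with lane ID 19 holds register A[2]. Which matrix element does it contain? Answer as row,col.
12,6

lane 19: gid=4 (19/4), tid=3 (19%4)
i=2: r=4+8=12, c=3*2+0+0=6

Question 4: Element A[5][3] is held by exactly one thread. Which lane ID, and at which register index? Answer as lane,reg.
r=5⇒gr=5,Rb=0  c=3⇒Cb=0,th=1,odd=1
L=5*4+1=21  i=0*4+0*2+1=1

21,1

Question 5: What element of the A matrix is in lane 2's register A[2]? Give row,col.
L=2->gid=2>>2=0, tid=2&3=2
[2]->row 0+8=8  col 2·2+0+0=4

8,4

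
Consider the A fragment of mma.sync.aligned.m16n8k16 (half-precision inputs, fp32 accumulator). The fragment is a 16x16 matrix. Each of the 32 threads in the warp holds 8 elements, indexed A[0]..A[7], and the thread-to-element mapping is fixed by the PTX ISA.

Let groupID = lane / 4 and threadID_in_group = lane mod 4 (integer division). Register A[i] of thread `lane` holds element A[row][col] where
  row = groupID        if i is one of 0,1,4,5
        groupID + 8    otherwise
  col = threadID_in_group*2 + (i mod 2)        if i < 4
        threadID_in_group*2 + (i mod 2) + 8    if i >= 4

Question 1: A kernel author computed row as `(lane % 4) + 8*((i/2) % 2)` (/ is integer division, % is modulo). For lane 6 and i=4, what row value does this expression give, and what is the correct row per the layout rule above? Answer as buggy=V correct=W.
`(lane % 4) + 8*((i/2) % 2)`[6,4]=>2
6: grp=1,tig=2
[4] (1+0,2*2+0+8) = (1,12)
row: 2 vs 1

buggy=2 correct=1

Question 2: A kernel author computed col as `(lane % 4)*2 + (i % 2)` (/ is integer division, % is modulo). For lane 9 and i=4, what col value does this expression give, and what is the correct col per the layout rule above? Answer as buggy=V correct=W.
buggy=2 correct=10

`(lane % 4)*2 + (i % 2)`[9,4]→2
9: G=2,T=1
[4] (2+0,1*2+0+8) = (2,10)
col: 2 vs 10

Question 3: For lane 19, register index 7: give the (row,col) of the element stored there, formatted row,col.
12,15

lane 19: grp=4 (19/4), tig=3 (19%4)
i=7: r=4+8=12, c=3*2+1+8=15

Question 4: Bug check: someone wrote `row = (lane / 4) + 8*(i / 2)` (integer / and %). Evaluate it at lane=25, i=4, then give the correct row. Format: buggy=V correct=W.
buggy=22 correct=6

`(lane / 4) + 8*(i / 2)`[25,4]=>22
25: grp=6,tig=1
[4] (6+0,1*2+0+8) = (6,10)
row: 22 vs 6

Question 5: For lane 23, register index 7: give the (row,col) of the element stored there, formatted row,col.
L=23⇒gr=23>>2=5, th=23&3=3
[7]⇒row 5+8=13  col 3·2+1+8=15

13,15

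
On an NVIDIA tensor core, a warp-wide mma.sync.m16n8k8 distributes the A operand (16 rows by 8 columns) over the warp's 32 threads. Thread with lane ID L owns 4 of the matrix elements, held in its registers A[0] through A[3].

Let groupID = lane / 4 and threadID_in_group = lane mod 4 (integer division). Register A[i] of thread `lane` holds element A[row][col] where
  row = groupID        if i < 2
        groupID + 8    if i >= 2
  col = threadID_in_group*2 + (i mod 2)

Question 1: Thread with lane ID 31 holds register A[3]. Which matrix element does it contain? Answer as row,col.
15,7

lane 31: grp=7 (31/4), tig=3 (31%4)
i=3: r=7+8=15, c=3*2+1=7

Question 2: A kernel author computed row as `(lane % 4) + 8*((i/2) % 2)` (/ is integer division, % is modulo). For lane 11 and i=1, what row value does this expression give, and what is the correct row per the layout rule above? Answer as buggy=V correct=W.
buggy=3 correct=2

`(lane % 4) + 8*((i/2) % 2)`[11,1]->3
lane 11: gid=2 (11/4), tid=3 (11%4)
i=1: r=2+0=2, c=3*2+1=7
row: 3 vs 2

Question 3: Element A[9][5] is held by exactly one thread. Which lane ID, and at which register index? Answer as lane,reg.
6,3

r=9⇒gr=1,Rb=1  c=5⇒th=2,odd=1
L=1*4+2=6  i=1*2+1=3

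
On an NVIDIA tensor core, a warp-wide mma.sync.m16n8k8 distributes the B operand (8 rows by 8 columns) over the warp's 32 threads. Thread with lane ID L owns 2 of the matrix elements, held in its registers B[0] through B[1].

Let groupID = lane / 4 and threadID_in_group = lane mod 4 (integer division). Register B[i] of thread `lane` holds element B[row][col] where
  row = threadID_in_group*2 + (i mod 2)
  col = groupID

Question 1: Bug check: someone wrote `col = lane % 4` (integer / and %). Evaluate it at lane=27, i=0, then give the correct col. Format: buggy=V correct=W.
`lane % 4`[27,0]->3
lane 27: gid=6 (27/4), tid=3 (27%4)
i=0: r=3*2+0=6, c=gid=6
col: 3 vs 6

buggy=3 correct=6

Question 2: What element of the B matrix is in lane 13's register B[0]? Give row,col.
2,3

lane 13: grp=3 (13/4), tig=1 (13%4)
i=0: r=1*2+0=2, c=grp=3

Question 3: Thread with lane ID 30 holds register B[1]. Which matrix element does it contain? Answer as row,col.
5,7

30: g=7,t=2
[1] (2*2+1,7) = (5,7)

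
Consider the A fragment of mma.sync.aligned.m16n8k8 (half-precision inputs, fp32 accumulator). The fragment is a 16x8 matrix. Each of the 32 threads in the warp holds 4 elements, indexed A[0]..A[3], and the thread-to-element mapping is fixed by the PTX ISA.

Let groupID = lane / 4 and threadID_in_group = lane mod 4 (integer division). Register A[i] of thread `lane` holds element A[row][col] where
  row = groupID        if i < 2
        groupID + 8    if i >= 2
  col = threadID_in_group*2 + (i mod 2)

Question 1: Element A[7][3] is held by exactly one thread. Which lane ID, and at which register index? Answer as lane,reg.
r:7=>grp=7,rB=0  c:3=>tig=1,lo=1
L=7*4+1=29  i=0*2+1=1

29,1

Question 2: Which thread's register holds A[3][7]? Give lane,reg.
r=3->g=3,rb=0  c=7->t=3,b0=1
L=3*4+3=15  i=0*2+1=1

15,1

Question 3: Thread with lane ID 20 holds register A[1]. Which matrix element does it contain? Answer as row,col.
5,1

L=20=>grp=20>>2=5, tig=20&3=0
[1]=>row 5+0=5  col 0·2+1=1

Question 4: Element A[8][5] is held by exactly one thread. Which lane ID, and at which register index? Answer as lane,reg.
2,3

r=8→G=0,rhi=1  c=5→T=2,p=1
L=0*4+2=2  i=1*2+1=3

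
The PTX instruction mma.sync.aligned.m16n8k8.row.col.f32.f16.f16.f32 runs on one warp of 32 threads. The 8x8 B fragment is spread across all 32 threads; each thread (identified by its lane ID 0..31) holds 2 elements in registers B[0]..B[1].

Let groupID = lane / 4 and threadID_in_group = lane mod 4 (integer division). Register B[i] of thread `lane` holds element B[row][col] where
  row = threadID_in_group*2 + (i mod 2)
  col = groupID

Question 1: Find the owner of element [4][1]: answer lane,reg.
c:1=>grp=1  r:4=>tig=2,lo=0
L=1*4+2=6  i=0=0

6,0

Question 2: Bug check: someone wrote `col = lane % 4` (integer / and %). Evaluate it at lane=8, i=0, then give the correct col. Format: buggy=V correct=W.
`lane % 4`[8,0]→0
L=8→G=8>>2=2, T=8&3=0
[0]→row 0·2+0=0  col G=2
col: 0 vs 2

buggy=0 correct=2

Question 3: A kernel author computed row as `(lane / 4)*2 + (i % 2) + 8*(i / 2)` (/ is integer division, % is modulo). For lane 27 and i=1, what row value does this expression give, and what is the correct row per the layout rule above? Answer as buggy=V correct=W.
`(lane / 4)*2 + (i % 2) + 8*(i / 2)`[27,1]=>13
lane 27: grp=6 (27/4), tig=3 (27%4)
i=1: r=3*2+1=7, c=grp=6
row: 13 vs 7

buggy=13 correct=7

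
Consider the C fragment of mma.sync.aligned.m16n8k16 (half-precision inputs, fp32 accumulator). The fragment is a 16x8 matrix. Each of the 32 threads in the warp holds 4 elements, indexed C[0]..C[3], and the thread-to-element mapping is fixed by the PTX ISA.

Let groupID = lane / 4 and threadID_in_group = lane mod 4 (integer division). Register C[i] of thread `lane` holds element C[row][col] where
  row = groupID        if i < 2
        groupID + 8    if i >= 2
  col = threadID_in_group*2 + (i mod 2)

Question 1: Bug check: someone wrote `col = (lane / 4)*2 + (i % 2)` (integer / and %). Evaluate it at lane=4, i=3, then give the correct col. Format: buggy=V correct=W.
`(lane / 4)*2 + (i % 2)`[4,3]->3
L=4->gid=4>>2=1, tid=4&3=0
[3]->row 1+8=9  col 0·2+1=1
col: 3 vs 1

buggy=3 correct=1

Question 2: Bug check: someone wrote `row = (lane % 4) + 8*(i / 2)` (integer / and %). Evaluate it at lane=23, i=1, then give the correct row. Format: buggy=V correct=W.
`(lane % 4) + 8*(i / 2)`[23,1]→3
lane 23: G=5 (23/4), T=3 (23%4)
i=1: r=5+0=5, c=3*2+1=7
row: 3 vs 5

buggy=3 correct=5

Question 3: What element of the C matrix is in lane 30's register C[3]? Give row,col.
30: grp=7,tig=2
[3] (7+8,2*2+1) = (15,5)

15,5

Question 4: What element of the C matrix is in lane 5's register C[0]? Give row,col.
1,2

5: gr=1,th=1
[0] (1+0,1*2+0) = (1,2)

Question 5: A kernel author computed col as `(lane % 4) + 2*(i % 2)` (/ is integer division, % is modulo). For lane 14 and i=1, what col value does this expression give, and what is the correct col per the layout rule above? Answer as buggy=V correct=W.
buggy=4 correct=5

`(lane % 4) + 2*(i % 2)`[14,1]=>4
lane 14=>14/4=3, 14 mod 4=2
i=1  r:3+0=>3  c:2·2+1=>5
col: 4 vs 5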